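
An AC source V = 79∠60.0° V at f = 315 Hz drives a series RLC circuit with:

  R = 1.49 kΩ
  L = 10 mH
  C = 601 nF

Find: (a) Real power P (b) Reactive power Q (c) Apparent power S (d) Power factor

Step 1 — Angular frequency: ω = 2π·f = 2π·315 = 1979 rad/s.
Step 2 — Component impedances:
  R: Z = R = 1490 Ω
  L: Z = jωL = j·1979·0.01 = 0 + j19.79 Ω
  C: Z = 1/(jωC) = -j/(ω·C) = 0 - j840.7 Ω
Step 3 — Series combination: Z_total = R + L + C = 1490 - j820.9 Ω = 1701∠-28.9° Ω.
Step 4 — Source phasor: V = 79∠60.0° V = 39.5 + j68.42 V.
Step 5 — Current: I = V / Z = 0.0009304 + j0.04643 A = 0.04644∠88.9° A.
Step 6 — Complex power: S = V·I* = 3.213 - j1.77 VA.
Step 7 — Real power: P = Re(S) = 3.213 W.
Step 8 — Reactive power: Q = Im(S) = -1.77 VAR.
Step 9 — Apparent power: |S| = 3.669 VA.
Step 10 — Power factor: PF = P/|S| = 0.8759 (leading).

(a) P = 3.213 W  (b) Q = -1.77 VAR  (c) S = 3.669 VA  (d) PF = 0.8759 (leading)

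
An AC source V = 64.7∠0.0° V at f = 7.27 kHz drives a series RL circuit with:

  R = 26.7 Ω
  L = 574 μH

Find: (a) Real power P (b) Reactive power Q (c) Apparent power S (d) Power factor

Step 1 — Angular frequency: ω = 2π·f = 2π·7270 = 4.568e+04 rad/s.
Step 2 — Component impedances:
  R: Z = R = 26.7 Ω
  L: Z = jωL = j·4.568e+04·0.000574 = 0 + j26.22 Ω
Step 3 — Series combination: Z_total = R + L = 26.7 + j26.22 Ω = 37.42∠44.5° Ω.
Step 4 — Source phasor: V = 64.7∠0.0° V = 64.7 V.
Step 5 — Current: I = V / Z = 1.234 - j1.211 A = 1.729∠-44.5° A.
Step 6 — Complex power: S = V·I* = 79.81 + j78.38 VA.
Step 7 — Real power: P = Re(S) = 79.81 W.
Step 8 — Reactive power: Q = Im(S) = 78.38 VAR.
Step 9 — Apparent power: |S| = 111.9 VA.
Step 10 — Power factor: PF = P/|S| = 0.7135 (lagging).

(a) P = 79.81 W  (b) Q = 78.38 VAR  (c) S = 111.9 VA  (d) PF = 0.7135 (lagging)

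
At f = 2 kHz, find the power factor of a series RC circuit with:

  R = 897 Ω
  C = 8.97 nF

Step 1 — Angular frequency: ω = 2π·f = 2π·2000 = 1.257e+04 rad/s.
Step 2 — Component impedances:
  R: Z = R = 897 Ω
  C: Z = 1/(jωC) = -j/(ω·C) = 0 - j8872 Ω
Step 3 — Series combination: Z_total = R + C = 897 - j8872 Ω = 8917∠-84.2° Ω.
Step 4 — Power factor: PF = cos(φ) = Re(Z)/|Z| = 897/8917 = 0.1006.
Step 5 — Type: Im(Z) = -8872 ⇒ leading (phase φ = -84.2°).

PF = 0.1006 (leading, φ = -84.2°)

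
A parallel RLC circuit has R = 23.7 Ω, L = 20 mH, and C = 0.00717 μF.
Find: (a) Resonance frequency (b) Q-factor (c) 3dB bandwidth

Step 1 — Resonance: ω₀ = 1/√(LC) = 1/√(0.02·7.17e-09) = 8.351e+04 rad/s.
Step 2 — f₀ = ω₀/(2π) = 1.329e+04 Hz.
Step 3 — Parallel Q: Q = R/(ω₀L) = 23.7/(8.351e+04·0.02) = 0.01419.
Step 4 — Bandwidth: Δω = ω₀/Q = 5.885e+06 rad/s; BW = Δω/(2π) = 9.366e+05 Hz.

(a) f₀ = 1.329e+04 Hz  (b) Q = 0.01419  (c) BW = 9.366e+05 Hz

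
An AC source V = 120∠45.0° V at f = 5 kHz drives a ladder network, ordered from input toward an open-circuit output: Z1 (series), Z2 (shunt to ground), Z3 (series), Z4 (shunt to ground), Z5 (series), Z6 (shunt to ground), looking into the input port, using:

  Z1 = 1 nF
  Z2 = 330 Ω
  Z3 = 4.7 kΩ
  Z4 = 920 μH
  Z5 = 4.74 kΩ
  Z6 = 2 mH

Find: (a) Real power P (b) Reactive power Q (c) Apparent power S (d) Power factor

Step 1 — Angular frequency: ω = 2π·f = 2π·5000 = 3.142e+04 rad/s.
Step 2 — Component impedances:
  Z1: Z = 1/(jωC) = -j/(ω·C) = 0 - j3.183e+04 Ω
  Z2: Z = R = 330 Ω
  Z3: Z = R = 4700 Ω
  Z4: Z = jωL = j·3.142e+04·0.00092 = 0 + j28.9 Ω
  Z5: Z = R = 4740 Ω
  Z6: Z = jωL = j·3.142e+04·0.002 = 0 + j62.83 Ω
Step 3 — Ladder network (open output): work backward from the far end, alternating series and parallel combinations. Z_in = 308.4 - j3.183e+04 Ω = 3.183e+04∠-89.4° Ω.
Step 4 — Source phasor: V = 120∠45.0° V = 84.85 + j84.85 V.
Step 5 — Current: I = V / Z = -0.00264 + j0.002691 A = 0.00377∠134.4° A.
Step 6 — Complex power: S = V·I* = 0.004382 - j0.4523 VA.
Step 7 — Real power: P = Re(S) = 0.004382 W.
Step 8 — Reactive power: Q = Im(S) = -0.4523 VAR.
Step 9 — Apparent power: |S| = 0.4524 VA.
Step 10 — Power factor: PF = P/|S| = 0.009687 (leading).

(a) P = 0.004382 W  (b) Q = -0.4523 VAR  (c) S = 0.4524 VA  (d) PF = 0.009687 (leading)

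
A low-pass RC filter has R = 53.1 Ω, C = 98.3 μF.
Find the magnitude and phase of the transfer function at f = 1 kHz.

Step 1 — Angular frequency: ω = 2π·1000 = 6283 rad/s.
Step 2 — Transfer function: H(jω) = 1/(1 + jωRC).
Step 3 — Denominator: 1 + jωRC = 1 + j·6283·53.1·9.83e-05 = 1 + j32.8.
Step 4 — H = 0.0009288 - j0.03046.
Step 5 — Magnitude: |H| = 0.03048 (-30.3 dB); phase: φ = -88.3°.

|H| = 0.03048 (-30.3 dB), φ = -88.3°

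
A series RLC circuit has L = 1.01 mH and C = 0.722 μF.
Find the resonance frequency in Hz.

Step 1 — Resonance condition Im(Z)=0 gives ω₀ = 1/√(LC).
Step 2 — ω₀ = 1/√(0.00101·7.22e-07) = 3.703e+04 rad/s.
Step 3 — f₀ = ω₀/(2π) = 5894 Hz.

f₀ = 5894 Hz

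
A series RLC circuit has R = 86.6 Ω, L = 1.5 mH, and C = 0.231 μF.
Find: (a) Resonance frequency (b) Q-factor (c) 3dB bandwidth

Step 1 — Resonance: ω₀ = 1/√(LC) = 1/√(0.0015·2.31e-07) = 5.372e+04 rad/s.
Step 2 — f₀ = ω₀/(2π) = 8550 Hz.
Step 3 — Series Q: Q = ω₀L/R = 5.372e+04·0.0015/86.6 = 0.9305.
Step 4 — Bandwidth: Δω = ω₀/Q = 5.773e+04 rad/s; BW = Δω/(2π) = 9189 Hz.

(a) f₀ = 8550 Hz  (b) Q = 0.9305  (c) BW = 9189 Hz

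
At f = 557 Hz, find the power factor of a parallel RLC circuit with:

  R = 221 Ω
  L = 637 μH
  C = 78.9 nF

Step 1 — Angular frequency: ω = 2π·f = 2π·557 = 3500 rad/s.
Step 2 — Component impedances:
  R: Z = R = 221 Ω
  L: Z = jωL = j·3500·0.000637 = 0 + j2.229 Ω
  C: Z = 1/(jωC) = -j/(ω·C) = 0 - j3621 Ω
Step 3 — Parallel combination: 1/Z_total = 1/R + 1/L + 1/C; Z_total = 0.02251 + j2.23 Ω = 2.231∠89.4° Ω.
Step 4 — Power factor: PF = cos(φ) = Re(Z)/|Z| = 0.02251/2.231 = 0.01009.
Step 5 — Type: Im(Z) = 2.23 ⇒ lagging (phase φ = 89.4°).

PF = 0.01009 (lagging, φ = 89.4°)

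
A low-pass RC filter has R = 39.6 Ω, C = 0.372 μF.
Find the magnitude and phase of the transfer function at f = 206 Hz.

Step 1 — Angular frequency: ω = 2π·206 = 1294 rad/s.
Step 2 — Transfer function: H(jω) = 1/(1 + jωRC).
Step 3 — Denominator: 1 + jωRC = 1 + j·1294·39.6·3.72e-07 = 1 + j0.01907.
Step 4 — H = 0.9996 - j0.01906.
Step 5 — Magnitude: |H| = 0.9998 (-0.0 dB); phase: φ = -1.1°.

|H| = 0.9998 (-0.0 dB), φ = -1.1°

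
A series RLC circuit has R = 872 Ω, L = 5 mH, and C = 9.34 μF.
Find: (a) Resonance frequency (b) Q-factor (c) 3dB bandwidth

Step 1 — Resonance: ω₀ = 1/√(LC) = 1/√(0.005·9.34e-06) = 4627 rad/s.
Step 2 — f₀ = ω₀/(2π) = 736.5 Hz.
Step 3 — Series Q: Q = ω₀L/R = 4627·0.005/872 = 0.02653.
Step 4 — Bandwidth: Δω = ω₀/Q = 1.744e+05 rad/s; BW = Δω/(2π) = 2.776e+04 Hz.

(a) f₀ = 736.5 Hz  (b) Q = 0.02653  (c) BW = 2.776e+04 Hz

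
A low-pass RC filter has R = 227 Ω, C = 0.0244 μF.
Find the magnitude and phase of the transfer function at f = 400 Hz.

Step 1 — Angular frequency: ω = 2π·400 = 2513 rad/s.
Step 2 — Transfer function: H(jω) = 1/(1 + jωRC).
Step 3 — Denominator: 1 + jωRC = 1 + j·2513·227·2.44e-08 = 1 + j0.01392.
Step 4 — H = 0.9998 - j0.01392.
Step 5 — Magnitude: |H| = 0.9999 (-0.0 dB); phase: φ = -0.8°.

|H| = 0.9999 (-0.0 dB), φ = -0.8°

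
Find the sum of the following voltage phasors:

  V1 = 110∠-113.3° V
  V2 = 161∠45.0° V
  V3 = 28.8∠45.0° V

Step 1 — Convert each phasor to rectangular form:
  V1 = 110·(cos(-113.3°) + j·sin(-113.3°)) = -43.51 - j101 V
  V2 = 161·(cos(45.0°) + j·sin(45.0°)) = 113.8 + j113.8 V
  V3 = 28.8·(cos(45.0°) + j·sin(45.0°)) = 20.36 + j20.36 V
Step 2 — Sum components: V_total = 90.7 + j33.18 V.
Step 3 — Convert to polar: |V_total| = 96.58 V, ∠V_total = 20.1°.

V_total = 96.58∠20.1° V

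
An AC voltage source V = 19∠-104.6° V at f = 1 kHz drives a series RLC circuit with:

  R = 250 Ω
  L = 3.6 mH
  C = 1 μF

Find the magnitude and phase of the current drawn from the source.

Step 1 — Angular frequency: ω = 2π·f = 2π·1000 = 6283 rad/s.
Step 2 — Component impedances:
  R: Z = R = 250 Ω
  L: Z = jωL = j·6283·0.0036 = 0 + j22.62 Ω
  C: Z = 1/(jωC) = -j/(ω·C) = 0 - j159.2 Ω
Step 3 — Series combination: Z_total = R + L + C = 250 - j136.5 Ω = 284.9∠-28.6° Ω.
Step 4 — Source phasor: V = 19∠-104.6° V = -4.789 - j18.39 V.
Step 5 — Ohm's law: I = V / Z_total = (-4.789 - j18.39) / (250 - j136.5) = 0.01618 - j0.06471 A.
Step 6 — Convert to polar: |I| = 0.0667 A, ∠I = -76.0°.

I = 0.0667∠-76.0° A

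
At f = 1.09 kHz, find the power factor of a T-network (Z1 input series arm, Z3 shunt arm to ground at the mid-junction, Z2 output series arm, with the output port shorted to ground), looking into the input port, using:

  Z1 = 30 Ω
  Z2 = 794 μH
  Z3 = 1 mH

Step 1 — Angular frequency: ω = 2π·f = 2π·1090 = 6849 rad/s.
Step 2 — Component impedances:
  Z1: Z = R = 30 Ω
  Z2: Z = jωL = j·6849·0.000794 = 0 + j5.438 Ω
  Z3: Z = jωL = j·6849·0.001 = 0 + j6.849 Ω
Step 3 — With the output port shorted to ground, the output series arm Z2 runs from the junction to ground; the shunt arm Z3 also runs from the junction to ground. They appear in parallel: Z3 || Z2 = 0 + j3.031 Ω.
Step 4 — Series with input arm Z1: Z_in = Z1 + (Z3 || Z2) = 30 + j3.031 Ω = 30.15∠5.8° Ω.
Step 5 — Power factor: PF = cos(φ) = Re(Z)/|Z| = 30/30.153 = 0.9949.
Step 6 — Type: Im(Z) = 3.031 ⇒ lagging (phase φ = 5.8°).

PF = 0.9949 (lagging, φ = 5.8°)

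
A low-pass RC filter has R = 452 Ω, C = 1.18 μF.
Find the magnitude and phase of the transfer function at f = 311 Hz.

Step 1 — Angular frequency: ω = 2π·311 = 1954 rad/s.
Step 2 — Transfer function: H(jω) = 1/(1 + jωRC).
Step 3 — Denominator: 1 + jωRC = 1 + j·1954·452·1.18e-06 = 1 + j1.042.
Step 4 — H = 0.4793 - j0.4996.
Step 5 — Magnitude: |H| = 0.6923 (-3.2 dB); phase: φ = -46.2°.

|H| = 0.6923 (-3.2 dB), φ = -46.2°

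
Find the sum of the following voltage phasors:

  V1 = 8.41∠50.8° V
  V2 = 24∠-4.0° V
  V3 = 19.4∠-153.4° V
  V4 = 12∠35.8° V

Step 1 — Convert each phasor to rectangular form:
  V1 = 8.41·(cos(50.8°) + j·sin(50.8°)) = 5.315 + j6.517 V
  V2 = 24·(cos(-4.0°) + j·sin(-4.0°)) = 23.94 - j1.674 V
  V3 = 19.4·(cos(-153.4°) + j·sin(-153.4°)) = -17.35 - j8.687 V
  V4 = 12·(cos(35.8°) + j·sin(35.8°)) = 9.733 + j7.019 V
Step 2 — Sum components: V_total = 21.64 + j3.176 V.
Step 3 — Convert to polar: |V_total| = 21.87 V, ∠V_total = 8.3°.

V_total = 21.87∠8.3° V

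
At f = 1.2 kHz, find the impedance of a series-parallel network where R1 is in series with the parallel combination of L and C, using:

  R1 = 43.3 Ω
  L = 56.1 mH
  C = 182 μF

Step 1 — Angular frequency: ω = 2π·f = 2π·1200 = 7540 rad/s.
Step 2 — Component impedances:
  R1: Z = R = 43.3 Ω
  L: Z = jωL = j·7540·0.0561 = 0 + j423 Ω
  C: Z = 1/(jωC) = -j/(ω·C) = 0 - j0.7287 Ω
Step 3 — Parallel branch: L || C = 1/(1/L + 1/C) = 0 - j0.73 Ω.
Step 4 — Series with R1: Z_total = R1 + (L || C) = 43.3 - j0.73 Ω = 43.31∠-1.0° Ω.

Z = 43.3 - j0.73 Ω = 43.31∠-1.0° Ω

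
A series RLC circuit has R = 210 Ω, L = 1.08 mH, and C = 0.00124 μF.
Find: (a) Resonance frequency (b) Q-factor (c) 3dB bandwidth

Step 1 — Resonance: ω₀ = 1/√(LC) = 1/√(0.00108·1.24e-09) = 8.641e+05 rad/s.
Step 2 — f₀ = ω₀/(2π) = 1.375e+05 Hz.
Step 3 — Series Q: Q = ω₀L/R = 8.641e+05·0.00108/210 = 4.444.
Step 4 — Bandwidth: Δω = ω₀/Q = 1.944e+05 rad/s; BW = Δω/(2π) = 3.095e+04 Hz.

(a) f₀ = 1.375e+05 Hz  (b) Q = 4.444  (c) BW = 3.095e+04 Hz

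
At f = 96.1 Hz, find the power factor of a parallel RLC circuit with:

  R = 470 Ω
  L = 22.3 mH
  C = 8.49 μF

Step 1 — Angular frequency: ω = 2π·f = 2π·96.1 = 603.8 rad/s.
Step 2 — Component impedances:
  R: Z = R = 470 Ω
  L: Z = jωL = j·603.8·0.0223 = 0 + j13.47 Ω
  C: Z = 1/(jωC) = -j/(ω·C) = 0 - j195.1 Ω
Step 3 — Parallel combination: 1/Z_total = 1/R + 1/L + 1/C; Z_total = 0.4447 + j14.45 Ω = 14.46∠88.2° Ω.
Step 4 — Power factor: PF = cos(φ) = Re(Z)/|Z| = 0.44467/14.457 = 0.03076.
Step 5 — Type: Im(Z) = 14.45 ⇒ lagging (phase φ = 88.2°).

PF = 0.03076 (lagging, φ = 88.2°)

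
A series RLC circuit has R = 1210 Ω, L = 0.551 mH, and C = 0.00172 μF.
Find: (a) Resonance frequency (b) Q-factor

Step 1 — Resonance condition Im(Z)=0 gives ω₀ = 1/√(LC).
Step 2 — ω₀ = 1/√(0.000551·1.72e-09) = 1.027e+06 rad/s.
Step 3 — f₀ = ω₀/(2π) = 1.635e+05 Hz.
Step 4 — Series Q: Q = ω₀L/R = 1.027e+06·0.000551/1210 = 0.4678.

(a) f₀ = 1.635e+05 Hz  (b) Q = 0.4678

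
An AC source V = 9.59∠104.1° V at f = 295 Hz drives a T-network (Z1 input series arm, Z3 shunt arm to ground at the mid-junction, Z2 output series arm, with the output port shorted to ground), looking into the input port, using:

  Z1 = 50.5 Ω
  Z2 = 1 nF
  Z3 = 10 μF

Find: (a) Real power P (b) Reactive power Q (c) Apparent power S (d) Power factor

Step 1 — Angular frequency: ω = 2π·f = 2π·295 = 1854 rad/s.
Step 2 — Component impedances:
  Z1: Z = R = 50.5 Ω
  Z2: Z = 1/(jωC) = -j/(ω·C) = 0 - j5.395e+05 Ω
  Z3: Z = 1/(jωC) = -j/(ω·C) = 0 - j53.95 Ω
Step 3 — With the output port shorted to ground, the output series arm Z2 runs from the junction to ground; the shunt arm Z3 also runs from the junction to ground. They appear in parallel: Z3 || Z2 = 0 - j53.95 Ω.
Step 4 — Series with input arm Z1: Z_in = Z1 + (Z3 || Z2) = 50.5 - j53.95 Ω = 73.89∠-46.9° Ω.
Step 5 — Source phasor: V = 9.59∠104.1° V = -2.336 + j9.301 V.
Step 6 — Current: I = V / Z = -0.1135 + j0.06294 A = 0.1298∠151.0° A.
Step 7 — Complex power: S = V·I* = 0.8506 - j0.9086 VA.
Step 8 — Real power: P = Re(S) = 0.8506 W.
Step 9 — Reactive power: Q = Im(S) = -0.9086 VAR.
Step 10 — Apparent power: |S| = 1.245 VA.
Step 11 — Power factor: PF = P/|S| = 0.6834 (leading).

(a) P = 0.8506 W  (b) Q = -0.9086 VAR  (c) S = 1.245 VA  (d) PF = 0.6834 (leading)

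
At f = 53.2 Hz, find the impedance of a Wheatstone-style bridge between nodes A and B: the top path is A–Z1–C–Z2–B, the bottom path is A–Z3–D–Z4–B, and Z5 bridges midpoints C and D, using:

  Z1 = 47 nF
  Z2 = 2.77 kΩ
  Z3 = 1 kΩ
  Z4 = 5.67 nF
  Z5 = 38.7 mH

Step 1 — Angular frequency: ω = 2π·f = 2π·53.2 = 334.3 rad/s.
Step 2 — Component impedances:
  Z1: Z = 1/(jωC) = -j/(ω·C) = 0 - j6.365e+04 Ω
  Z2: Z = R = 2770 Ω
  Z3: Z = R = 1000 Ω
  Z4: Z = 1/(jωC) = -j/(ω·C) = 0 - j5.276e+05 Ω
  Z5: Z = jωL = j·334.3·0.0387 = 0 + j12.94 Ω
Step 3 — Bridge requires nodal analysis (the Z5 bridge couples midpoints C and D, so the two paths cannot be reduced to a simple series/parallel combination). Setting node B to ground and injecting 1 A at node A, the 3-node admittance system at A, C, D solves to V_A = Z_AB = 3770 - j17.32 Ω = 3770∠-0.3° Ω.

Z = 3770 - j17.32 Ω = 3770∠-0.3° Ω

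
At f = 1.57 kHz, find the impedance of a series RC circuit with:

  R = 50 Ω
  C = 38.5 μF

Step 1 — Angular frequency: ω = 2π·f = 2π·1570 = 9865 rad/s.
Step 2 — Component impedances:
  R: Z = R = 50 Ω
  C: Z = 1/(jωC) = -j/(ω·C) = 0 - j2.633 Ω
Step 3 — Series combination: Z_total = R + C = 50 - j2.633 Ω = 50.07∠-3.0° Ω.

Z = 50 - j2.633 Ω = 50.07∠-3.0° Ω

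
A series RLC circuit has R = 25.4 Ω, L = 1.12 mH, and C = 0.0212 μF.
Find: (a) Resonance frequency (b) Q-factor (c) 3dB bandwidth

Step 1 — Resonance condition Im(Z)=0 gives ω₀ = 1/√(LC).
Step 2 — ω₀ = 1/√(0.00112·2.12e-08) = 2.052e+05 rad/s.
Step 3 — f₀ = ω₀/(2π) = 3.266e+04 Hz.
Step 4 — Series Q: Q = ω₀L/R = 2.052e+05·0.00112/25.4 = 9.049.
Step 5 — 3dB bandwidth: Δω = ω₀/Q = 2.268e+04 rad/s; BW = Δω/(2π) = 3609 Hz.

(a) f₀ = 3.266e+04 Hz  (b) Q = 9.049  (c) BW = 3609 Hz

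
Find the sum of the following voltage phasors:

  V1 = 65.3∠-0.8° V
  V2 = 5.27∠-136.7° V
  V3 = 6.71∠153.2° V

Step 1 — Convert each phasor to rectangular form:
  V1 = 65.3·(cos(-0.8°) + j·sin(-0.8°)) = 65.29 - j0.9117 V
  V2 = 5.27·(cos(-136.7°) + j·sin(-136.7°)) = -3.835 - j3.614 V
  V3 = 6.71·(cos(153.2°) + j·sin(153.2°)) = -5.989 + j3.025 V
Step 2 — Sum components: V_total = 55.47 - j1.501 V.
Step 3 — Convert to polar: |V_total| = 55.49 V, ∠V_total = -1.5°.

V_total = 55.49∠-1.5° V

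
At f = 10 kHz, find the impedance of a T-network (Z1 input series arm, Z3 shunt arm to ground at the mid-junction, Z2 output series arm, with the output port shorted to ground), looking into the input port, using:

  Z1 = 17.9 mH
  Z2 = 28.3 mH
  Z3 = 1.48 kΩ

Step 1 — Angular frequency: ω = 2π·f = 2π·1e+04 = 6.283e+04 rad/s.
Step 2 — Component impedances:
  Z1: Z = jωL = j·6.283e+04·0.0179 = 0 + j1125 Ω
  Z2: Z = jωL = j·6.283e+04·0.0283 = 0 + j1778 Ω
  Z3: Z = R = 1480 Ω
Step 3 — With the output port shorted to ground, the output series arm Z2 runs from the junction to ground; the shunt arm Z3 also runs from the junction to ground. They appear in parallel: Z3 || Z2 = 874.3 + j727.7 Ω.
Step 4 — Series with input arm Z1: Z_in = Z1 + (Z3 || Z2) = 874.3 + j1852 Ω = 2048∠64.7° Ω.

Z = 874.3 + j1852 Ω = 2048∠64.7° Ω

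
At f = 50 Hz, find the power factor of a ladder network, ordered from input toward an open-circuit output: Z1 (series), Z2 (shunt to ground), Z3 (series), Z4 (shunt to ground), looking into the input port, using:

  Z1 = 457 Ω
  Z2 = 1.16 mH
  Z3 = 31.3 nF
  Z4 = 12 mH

Step 1 — Angular frequency: ω = 2π·f = 2π·50 = 314.2 rad/s.
Step 2 — Component impedances:
  Z1: Z = R = 457 Ω
  Z2: Z = jωL = j·314.2·0.00116 = 0 + j0.3644 Ω
  Z3: Z = 1/(jωC) = -j/(ω·C) = 0 - j1.017e+05 Ω
  Z4: Z = jωL = j·314.2·0.012 = 0 + j3.77 Ω
Step 3 — Ladder network (open output): work backward from the far end, alternating series and parallel combinations. Z_in = 457 + j0.3644 Ω = 457∠0.0° Ω.
Step 4 — Power factor: PF = cos(φ) = Re(Z)/|Z| = 457/457 = 1.
Step 5 — Type: Im(Z) = 0.3644 ⇒ lagging (phase φ = 0.0°).

PF = 1 (lagging, φ = 0.0°)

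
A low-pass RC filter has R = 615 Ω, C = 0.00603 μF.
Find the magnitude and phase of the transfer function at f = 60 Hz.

Step 1 — Angular frequency: ω = 2π·60 = 377 rad/s.
Step 2 — Transfer function: H(jω) = 1/(1 + jωRC).
Step 3 — Denominator: 1 + jωRC = 1 + j·377·615·6.03e-09 = 1 + j0.001398.
Step 4 — H = 1 - j0.001398.
Step 5 — Magnitude: |H| = 1 (-0.0 dB); phase: φ = -0.1°.

|H| = 1 (-0.0 dB), φ = -0.1°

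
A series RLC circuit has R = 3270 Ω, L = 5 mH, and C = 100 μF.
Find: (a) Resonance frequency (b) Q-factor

Step 1 — Resonance condition Im(Z)=0 gives ω₀ = 1/√(LC).
Step 2 — ω₀ = 1/√(0.005·0.0001) = 1414 rad/s.
Step 3 — f₀ = ω₀/(2π) = 225.1 Hz.
Step 4 — Series Q: Q = ω₀L/R = 1414·0.005/3270 = 0.002162.

(a) f₀ = 225.1 Hz  (b) Q = 0.002162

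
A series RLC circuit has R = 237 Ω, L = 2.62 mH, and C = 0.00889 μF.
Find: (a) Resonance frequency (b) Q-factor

Step 1 — Resonance condition Im(Z)=0 gives ω₀ = 1/√(LC).
Step 2 — ω₀ = 1/√(0.00262·8.89e-09) = 2.072e+05 rad/s.
Step 3 — f₀ = ω₀/(2π) = 3.298e+04 Hz.
Step 4 — Series Q: Q = ω₀L/R = 2.072e+05·0.00262/237 = 2.291.

(a) f₀ = 3.298e+04 Hz  (b) Q = 2.291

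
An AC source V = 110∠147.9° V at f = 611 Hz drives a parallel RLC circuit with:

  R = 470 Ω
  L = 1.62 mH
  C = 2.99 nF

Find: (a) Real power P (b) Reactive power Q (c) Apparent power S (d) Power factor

Step 1 — Angular frequency: ω = 2π·f = 2π·611 = 3839 rad/s.
Step 2 — Component impedances:
  R: Z = R = 470 Ω
  L: Z = jωL = j·3839·0.00162 = 0 + j6.219 Ω
  C: Z = 1/(jωC) = -j/(ω·C) = 0 - j8.712e+04 Ω
Step 3 — Parallel combination: 1/Z_total = 1/R + 1/L + 1/C; Z_total = 0.08229 + j6.219 Ω = 6.219∠89.2° Ω.
Step 4 — Source phasor: V = 110∠147.9° V = -93.18 + j58.45 V.
Step 5 — Current: I = V / Z = 9.2 + j15.11 A = 17.69∠58.7° A.
Step 6 — Complex power: S = V·I* = 25.74 + j1945 VA.
Step 7 — Real power: P = Re(S) = 25.74 W.
Step 8 — Reactive power: Q = Im(S) = 1945 VAR.
Step 9 — Apparent power: |S| = 1946 VA.
Step 10 — Power factor: PF = P/|S| = 0.01323 (lagging).

(a) P = 25.74 W  (b) Q = 1945 VAR  (c) S = 1946 VA  (d) PF = 0.01323 (lagging)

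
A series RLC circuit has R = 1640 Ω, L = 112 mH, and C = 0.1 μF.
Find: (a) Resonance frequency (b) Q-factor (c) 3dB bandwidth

Step 1 — Resonance: ω₀ = 1/√(LC) = 1/√(0.112·1e-07) = 9449 rad/s.
Step 2 — f₀ = ω₀/(2π) = 1504 Hz.
Step 3 — Series Q: Q = ω₀L/R = 9449·0.112/1640 = 0.6453.
Step 4 — Bandwidth: Δω = ω₀/Q = 1.464e+04 rad/s; BW = Δω/(2π) = 2330 Hz.

(a) f₀ = 1504 Hz  (b) Q = 0.6453  (c) BW = 2330 Hz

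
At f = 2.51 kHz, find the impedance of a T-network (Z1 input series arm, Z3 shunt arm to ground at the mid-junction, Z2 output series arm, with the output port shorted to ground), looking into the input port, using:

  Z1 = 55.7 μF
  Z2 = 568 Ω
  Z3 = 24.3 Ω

Step 1 — Angular frequency: ω = 2π·f = 2π·2510 = 1.577e+04 rad/s.
Step 2 — Component impedances:
  Z1: Z = 1/(jωC) = -j/(ω·C) = 0 - j1.138 Ω
  Z2: Z = R = 568 Ω
  Z3: Z = R = 24.3 Ω
Step 3 — With the output port shorted to ground, the output series arm Z2 runs from the junction to ground; the shunt arm Z3 also runs from the junction to ground. They appear in parallel: Z3 || Z2 = 23.3 Ω.
Step 4 — Series with input arm Z1: Z_in = Z1 + (Z3 || Z2) = 23.3 - j1.138 Ω = 23.33∠-2.8° Ω.

Z = 23.3 - j1.138 Ω = 23.33∠-2.8° Ω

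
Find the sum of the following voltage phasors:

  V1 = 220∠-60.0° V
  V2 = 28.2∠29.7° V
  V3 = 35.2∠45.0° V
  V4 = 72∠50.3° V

Step 1 — Convert each phasor to rectangular form:
  V1 = 220·(cos(-60.0°) + j·sin(-60.0°)) = 110 - j190.5 V
  V2 = 28.2·(cos(29.7°) + j·sin(29.7°)) = 24.5 + j13.97 V
  V3 = 35.2·(cos(45.0°) + j·sin(45.0°)) = 24.89 + j24.89 V
  V4 = 72·(cos(50.3°) + j·sin(50.3°)) = 45.99 + j55.4 V
Step 2 — Sum components: V_total = 205.4 - j96.27 V.
Step 3 — Convert to polar: |V_total| = 226.8 V, ∠V_total = -25.1°.

V_total = 226.8∠-25.1° V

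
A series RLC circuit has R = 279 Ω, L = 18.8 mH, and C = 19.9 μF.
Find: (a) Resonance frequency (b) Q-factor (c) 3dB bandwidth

Step 1 — Resonance condition Im(Z)=0 gives ω₀ = 1/√(LC).
Step 2 — ω₀ = 1/√(0.0188·1.99e-05) = 1635 rad/s.
Step 3 — f₀ = ω₀/(2π) = 260.2 Hz.
Step 4 — Series Q: Q = ω₀L/R = 1635·0.0188/279 = 0.1102.
Step 5 — 3dB bandwidth: Δω = ω₀/Q = 1.484e+04 rad/s; BW = Δω/(2π) = 2362 Hz.

(a) f₀ = 260.2 Hz  (b) Q = 0.1102  (c) BW = 2362 Hz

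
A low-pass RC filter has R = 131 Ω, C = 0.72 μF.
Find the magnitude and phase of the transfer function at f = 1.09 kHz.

Step 1 — Angular frequency: ω = 2π·1090 = 6849 rad/s.
Step 2 — Transfer function: H(jω) = 1/(1 + jωRC).
Step 3 — Denominator: 1 + jωRC = 1 + j·6849·131·7.2e-07 = 1 + j0.646.
Step 4 — H = 0.7056 - j0.4558.
Step 5 — Magnitude: |H| = 0.84 (-1.5 dB); phase: φ = -32.9°.

|H| = 0.84 (-1.5 dB), φ = -32.9°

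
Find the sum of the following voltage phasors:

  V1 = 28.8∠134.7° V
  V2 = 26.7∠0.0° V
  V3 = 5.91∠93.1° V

Step 1 — Convert each phasor to rectangular form:
  V1 = 28.8·(cos(134.7°) + j·sin(134.7°)) = -20.26 + j20.47 V
  V2 = 26.7·(cos(0.0°) + j·sin(0.0°)) = 26.7 V
  V3 = 5.91·(cos(93.1°) + j·sin(93.1°)) = -0.3196 + j5.901 V
Step 2 — Sum components: V_total = 6.123 + j26.37 V.
Step 3 — Convert to polar: |V_total| = 27.07 V, ∠V_total = 76.9°.

V_total = 27.07∠76.9° V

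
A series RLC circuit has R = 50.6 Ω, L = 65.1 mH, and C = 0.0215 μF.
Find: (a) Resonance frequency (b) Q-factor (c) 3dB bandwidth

Step 1 — Resonance condition Im(Z)=0 gives ω₀ = 1/√(LC).
Step 2 — ω₀ = 1/√(0.0651·2.15e-08) = 2.673e+04 rad/s.
Step 3 — f₀ = ω₀/(2π) = 4254 Hz.
Step 4 — Series Q: Q = ω₀L/R = 2.673e+04·0.0651/50.6 = 34.39.
Step 5 — 3dB bandwidth: Δω = ω₀/Q = 777.3 rad/s; BW = Δω/(2π) = 123.7 Hz.

(a) f₀ = 4254 Hz  (b) Q = 34.39  (c) BW = 123.7 Hz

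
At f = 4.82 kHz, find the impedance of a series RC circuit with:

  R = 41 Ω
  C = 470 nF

Step 1 — Angular frequency: ω = 2π·f = 2π·4820 = 3.028e+04 rad/s.
Step 2 — Component impedances:
  R: Z = R = 41 Ω
  C: Z = 1/(jωC) = -j/(ω·C) = 0 - j70.25 Ω
Step 3 — Series combination: Z_total = R + C = 41 - j70.25 Ω = 81.34∠-59.7° Ω.

Z = 41 - j70.25 Ω = 81.34∠-59.7° Ω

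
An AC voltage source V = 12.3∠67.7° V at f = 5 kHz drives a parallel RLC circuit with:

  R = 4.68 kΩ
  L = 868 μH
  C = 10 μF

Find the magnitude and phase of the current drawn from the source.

Step 1 — Angular frequency: ω = 2π·f = 2π·5000 = 3.142e+04 rad/s.
Step 2 — Component impedances:
  R: Z = R = 4680 Ω
  L: Z = jωL = j·3.142e+04·0.000868 = 0 + j27.27 Ω
  C: Z = 1/(jωC) = -j/(ω·C) = 0 - j3.183 Ω
Step 3 — Parallel combination: 1/Z_total = 1/R + 1/L + 1/C; Z_total = 0.002775 - j3.604 Ω = 3.604∠-90.0° Ω.
Step 4 — Source phasor: V = 12.3∠67.7° V = 4.667 + j11.38 V.
Step 5 — Ohm's law: I = V / Z_total = (4.667 + j11.38) / (0.002775 - j3.604) = -3.157 + j1.298 A.
Step 6 — Convert to polar: |I| = 3.413 A, ∠I = 157.7°.

I = 3.413∠157.7° A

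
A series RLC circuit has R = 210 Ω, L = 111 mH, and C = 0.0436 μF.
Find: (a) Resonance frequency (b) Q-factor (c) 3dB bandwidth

Step 1 — Resonance: ω₀ = 1/√(LC) = 1/√(0.111·4.36e-08) = 1.437e+04 rad/s.
Step 2 — f₀ = ω₀/(2π) = 2288 Hz.
Step 3 — Series Q: Q = ω₀L/R = 1.437e+04·0.111/210 = 7.598.
Step 4 — Bandwidth: Δω = ω₀/Q = 1892 rad/s; BW = Δω/(2π) = 301.1 Hz.

(a) f₀ = 2288 Hz  (b) Q = 7.598  (c) BW = 301.1 Hz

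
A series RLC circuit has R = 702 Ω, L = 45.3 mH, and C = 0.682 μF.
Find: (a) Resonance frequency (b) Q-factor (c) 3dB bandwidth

Step 1 — Resonance: ω₀ = 1/√(LC) = 1/√(0.0453·6.82e-07) = 5689 rad/s.
Step 2 — f₀ = ω₀/(2π) = 905.5 Hz.
Step 3 — Series Q: Q = ω₀L/R = 5689·0.0453/702 = 0.3671.
Step 4 — Bandwidth: Δω = ω₀/Q = 1.55e+04 rad/s; BW = Δω/(2π) = 2466 Hz.

(a) f₀ = 905.5 Hz  (b) Q = 0.3671  (c) BW = 2466 Hz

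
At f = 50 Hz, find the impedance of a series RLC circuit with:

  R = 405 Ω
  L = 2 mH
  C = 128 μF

Step 1 — Angular frequency: ω = 2π·f = 2π·50 = 314.2 rad/s.
Step 2 — Component impedances:
  R: Z = R = 405 Ω
  L: Z = jωL = j·314.2·0.002 = 0 + j0.6283 Ω
  C: Z = 1/(jωC) = -j/(ω·C) = 0 - j24.87 Ω
Step 3 — Series combination: Z_total = R + L + C = 405 - j24.24 Ω = 405.7∠-3.4° Ω.

Z = 405 - j24.24 Ω = 405.7∠-3.4° Ω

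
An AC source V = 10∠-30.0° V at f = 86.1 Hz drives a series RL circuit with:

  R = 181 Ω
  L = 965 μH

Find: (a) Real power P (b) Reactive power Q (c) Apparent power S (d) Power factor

Step 1 — Angular frequency: ω = 2π·f = 2π·86.1 = 541 rad/s.
Step 2 — Component impedances:
  R: Z = R = 181 Ω
  L: Z = jωL = j·541·0.000965 = 0 + j0.522 Ω
Step 3 — Series combination: Z_total = R + L = 181 + j0.522 Ω = 181∠0.2° Ω.
Step 4 — Source phasor: V = 10∠-30.0° V = 8.66 - j5 V.
Step 5 — Current: I = V / Z = 0.04777 - j0.02776 A = 0.05525∠-30.2° A.
Step 6 — Complex power: S = V·I* = 0.5525 + j0.001593 VA.
Step 7 — Real power: P = Re(S) = 0.5525 W.
Step 8 — Reactive power: Q = Im(S) = 0.001593 VAR.
Step 9 — Apparent power: |S| = 0.5525 VA.
Step 10 — Power factor: PF = P/|S| = 1 (lagging).

(a) P = 0.5525 W  (b) Q = 0.001593 VAR  (c) S = 0.5525 VA  (d) PF = 1 (lagging)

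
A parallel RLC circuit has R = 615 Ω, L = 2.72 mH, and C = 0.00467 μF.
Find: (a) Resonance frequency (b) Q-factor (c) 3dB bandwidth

Step 1 — Resonance: ω₀ = 1/√(LC) = 1/√(0.00272·4.67e-09) = 2.806e+05 rad/s.
Step 2 — f₀ = ω₀/(2π) = 4.466e+04 Hz.
Step 3 — Parallel Q: Q = R/(ω₀L) = 615/(2.806e+05·0.00272) = 0.8058.
Step 4 — Bandwidth: Δω = ω₀/Q = 3.482e+05 rad/s; BW = Δω/(2π) = 5.542e+04 Hz.

(a) f₀ = 4.466e+04 Hz  (b) Q = 0.8058  (c) BW = 5.542e+04 Hz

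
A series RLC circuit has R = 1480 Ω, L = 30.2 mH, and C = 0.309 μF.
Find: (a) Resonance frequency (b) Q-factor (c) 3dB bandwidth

Step 1 — Resonance: ω₀ = 1/√(LC) = 1/√(0.0302·3.09e-07) = 1.035e+04 rad/s.
Step 2 — f₀ = ω₀/(2π) = 1648 Hz.
Step 3 — Series Q: Q = ω₀L/R = 1.035e+04·0.0302/1480 = 0.2112.
Step 4 — Bandwidth: Δω = ω₀/Q = 4.901e+04 rad/s; BW = Δω/(2π) = 7800 Hz.

(a) f₀ = 1648 Hz  (b) Q = 0.2112  (c) BW = 7800 Hz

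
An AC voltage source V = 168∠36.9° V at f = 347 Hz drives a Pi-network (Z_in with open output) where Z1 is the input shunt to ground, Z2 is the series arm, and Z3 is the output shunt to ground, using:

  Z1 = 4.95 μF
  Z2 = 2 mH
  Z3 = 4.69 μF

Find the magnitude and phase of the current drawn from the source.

Step 1 — Angular frequency: ω = 2π·f = 2π·347 = 2180 rad/s.
Step 2 — Component impedances:
  Z1: Z = 1/(jωC) = -j/(ω·C) = 0 - j92.66 Ω
  Z2: Z = jωL = j·2180·0.002 = 0 + j4.361 Ω
  Z3: Z = 1/(jωC) = -j/(ω·C) = 0 - j97.8 Ω
Step 3 — With open output, the series arm Z2 and the output shunt Z3 appear in series to ground: Z2 + Z3 = 0 - j93.43 Ω.
Step 4 — Parallel with input shunt Z1: Z_in = Z1 || (Z2 + Z3) = 0 - j46.52 Ω = 46.52∠-90.0° Ω.
Step 5 — Source phasor: V = 168∠36.9° V = 134.3 + j100.9 V.
Step 6 — Ohm's law: I = V / Z_total = (134.3 + j100.9) / (0 - j46.52) = -2.168 + j2.888 A.
Step 7 — Convert to polar: |I| = 3.611 A, ∠I = 126.9°.

I = 3.611∠126.9° A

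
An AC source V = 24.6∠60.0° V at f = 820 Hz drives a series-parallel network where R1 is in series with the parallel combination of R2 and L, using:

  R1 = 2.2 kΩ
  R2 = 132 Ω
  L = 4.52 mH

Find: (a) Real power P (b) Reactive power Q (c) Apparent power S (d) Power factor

Step 1 — Angular frequency: ω = 2π·f = 2π·820 = 5152 rad/s.
Step 2 — Component impedances:
  R1: Z = R = 2200 Ω
  R2: Z = R = 132 Ω
  L: Z = jωL = j·5152·0.00452 = 0 + j23.29 Ω
Step 3 — Parallel branch: R2 || L = 1/(1/R2 + 1/L) = 3.985 + j22.59 Ω.
Step 4 — Series with R1: Z_total = R1 + (R2 || L) = 2204 + j22.59 Ω = 2204∠0.6° Ω.
Step 5 — Source phasor: V = 24.6∠60.0° V = 12.3 + j21.3 V.
Step 6 — Current: I = V / Z = 0.005679 + j0.009608 A = 0.01116∠59.4° A.
Step 7 — Complex power: S = V·I* = 0.2745 + j0.002813 VA.
Step 8 — Real power: P = Re(S) = 0.2745 W.
Step 9 — Reactive power: Q = Im(S) = 0.002813 VAR.
Step 10 — Apparent power: |S| = 0.2746 VA.
Step 11 — Power factor: PF = P/|S| = 0.9999 (lagging).

(a) P = 0.2745 W  (b) Q = 0.002813 VAR  (c) S = 0.2746 VA  (d) PF = 0.9999 (lagging)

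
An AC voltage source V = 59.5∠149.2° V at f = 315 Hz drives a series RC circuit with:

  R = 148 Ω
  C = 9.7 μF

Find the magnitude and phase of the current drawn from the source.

Step 1 — Angular frequency: ω = 2π·f = 2π·315 = 1979 rad/s.
Step 2 — Component impedances:
  R: Z = R = 148 Ω
  C: Z = 1/(jωC) = -j/(ω·C) = 0 - j52.09 Ω
Step 3 — Series combination: Z_total = R + C = 148 - j52.09 Ω = 156.9∠-19.4° Ω.
Step 4 — Source phasor: V = 59.5∠149.2° V = -51.11 + j30.47 V.
Step 5 — Ohm's law: I = V / Z_total = (-51.11 + j30.47) / (148 - j52.09) = -0.3717 + j0.07503 A.
Step 6 — Convert to polar: |I| = 0.3792 A, ∠I = 168.6°.

I = 0.3792∠168.6° A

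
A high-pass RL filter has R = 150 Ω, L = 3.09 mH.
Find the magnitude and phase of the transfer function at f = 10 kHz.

Step 1 — Angular frequency: ω = 2π·1e+04 = 6.283e+04 rad/s.
Step 2 — Transfer function: H(jω) = jωL/(R + jωL).
Step 3 — Numerator jωL = j·194.2; denominator R + jωL = 150 + j194.2.
Step 4 — H = 0.6262 + j0.4838.
Step 5 — Magnitude: |H| = 0.7913 (-2.0 dB); phase: φ = 37.7°.

|H| = 0.7913 (-2.0 dB), φ = 37.7°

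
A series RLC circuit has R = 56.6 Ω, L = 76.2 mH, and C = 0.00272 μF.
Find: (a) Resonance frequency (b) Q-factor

Step 1 — Resonance condition Im(Z)=0 gives ω₀ = 1/√(LC).
Step 2 — ω₀ = 1/√(0.0762·2.72e-09) = 6.946e+04 rad/s.
Step 3 — f₀ = ω₀/(2π) = 1.105e+04 Hz.
Step 4 — Series Q: Q = ω₀L/R = 6.946e+04·0.0762/56.6 = 93.51.

(a) f₀ = 1.105e+04 Hz  (b) Q = 93.51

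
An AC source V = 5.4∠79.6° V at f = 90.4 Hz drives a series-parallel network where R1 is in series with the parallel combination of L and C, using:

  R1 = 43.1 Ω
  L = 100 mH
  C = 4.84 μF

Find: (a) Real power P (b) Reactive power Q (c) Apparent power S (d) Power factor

Step 1 — Angular frequency: ω = 2π·f = 2π·90.4 = 568 rad/s.
Step 2 — Component impedances:
  R1: Z = R = 43.1 Ω
  L: Z = jωL = j·568·0.1 = 0 + j56.8 Ω
  C: Z = 1/(jωC) = -j/(ω·C) = 0 - j363.8 Ω
Step 3 — Parallel branch: L || C = 1/(1/L + 1/C) = 0 + j67.31 Ω.
Step 4 — Series with R1: Z_total = R1 + (L || C) = 43.1 + j67.31 Ω = 79.93∠57.4° Ω.
Step 5 — Source phasor: V = 5.4∠79.6° V = 0.9748 + j5.311 V.
Step 6 — Current: I = V / Z = 0.06254 + j0.02556 A = 0.06756∠22.2° A.
Step 7 — Complex power: S = V·I* = 0.1967 + j0.3072 VA.
Step 8 — Real power: P = Re(S) = 0.1967 W.
Step 9 — Reactive power: Q = Im(S) = 0.3072 VAR.
Step 10 — Apparent power: |S| = 0.3648 VA.
Step 11 — Power factor: PF = P/|S| = 0.5392 (lagging).

(a) P = 0.1967 W  (b) Q = 0.3072 VAR  (c) S = 0.3648 VA  (d) PF = 0.5392 (lagging)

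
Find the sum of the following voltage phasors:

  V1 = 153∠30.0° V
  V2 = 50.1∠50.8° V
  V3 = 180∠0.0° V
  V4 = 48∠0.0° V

Step 1 — Convert each phasor to rectangular form:
  V1 = 153·(cos(30.0°) + j·sin(30.0°)) = 132.5 + j76.5 V
  V2 = 50.1·(cos(50.8°) + j·sin(50.8°)) = 31.66 + j38.82 V
  V3 = 180·(cos(0.0°) + j·sin(0.0°)) = 180 V
  V4 = 48·(cos(0.0°) + j·sin(0.0°)) = 48 V
Step 2 — Sum components: V_total = 392.2 + j115.3 V.
Step 3 — Convert to polar: |V_total| = 408.8 V, ∠V_total = 16.4°.

V_total = 408.8∠16.4° V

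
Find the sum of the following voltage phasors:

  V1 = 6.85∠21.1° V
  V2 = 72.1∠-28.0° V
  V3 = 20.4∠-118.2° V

Step 1 — Convert each phasor to rectangular form:
  V1 = 6.85·(cos(21.1°) + j·sin(21.1°)) = 6.391 + j2.466 V
  V2 = 72.1·(cos(-28.0°) + j·sin(-28.0°)) = 63.66 - j33.85 V
  V3 = 20.4·(cos(-118.2°) + j·sin(-118.2°)) = -9.64 - j17.98 V
Step 2 — Sum components: V_total = 60.41 - j49.36 V.
Step 3 — Convert to polar: |V_total| = 78.01 V, ∠V_total = -39.3°.

V_total = 78.01∠-39.3° V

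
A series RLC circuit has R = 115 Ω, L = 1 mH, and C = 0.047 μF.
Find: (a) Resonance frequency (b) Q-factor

Step 1 — Resonance condition Im(Z)=0 gives ω₀ = 1/√(LC).
Step 2 — ω₀ = 1/√(0.001·4.7e-08) = 1.459e+05 rad/s.
Step 3 — f₀ = ω₀/(2π) = 2.322e+04 Hz.
Step 4 — Series Q: Q = ω₀L/R = 1.459e+05·0.001/115 = 1.268.

(a) f₀ = 2.322e+04 Hz  (b) Q = 1.268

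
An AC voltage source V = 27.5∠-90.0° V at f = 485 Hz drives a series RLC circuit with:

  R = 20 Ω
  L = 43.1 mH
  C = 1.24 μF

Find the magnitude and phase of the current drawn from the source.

Step 1 — Angular frequency: ω = 2π·f = 2π·485 = 3047 rad/s.
Step 2 — Component impedances:
  R: Z = R = 20 Ω
  L: Z = jωL = j·3047·0.0431 = 0 + j131.3 Ω
  C: Z = 1/(jωC) = -j/(ω·C) = 0 - j264.6 Ω
Step 3 — Series combination: Z_total = R + L + C = 20 - j133.3 Ω = 134.8∠-81.5° Ω.
Step 4 — Source phasor: V = 27.5∠-90.0° V = 0 - j27.5 V.
Step 5 — Ohm's law: I = V / Z_total = (0 - j27.5) / (20 - j133.3) = 0.2018 - j0.03027 A.
Step 6 — Convert to polar: |I| = 0.204 A, ∠I = -8.5°.

I = 0.204∠-8.5° A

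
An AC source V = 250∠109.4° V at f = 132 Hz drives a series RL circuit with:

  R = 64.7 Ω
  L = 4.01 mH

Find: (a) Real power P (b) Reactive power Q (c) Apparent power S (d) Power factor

Step 1 — Angular frequency: ω = 2π·f = 2π·132 = 829.4 rad/s.
Step 2 — Component impedances:
  R: Z = R = 64.7 Ω
  L: Z = jωL = j·829.4·0.00401 = 0 + j3.326 Ω
Step 3 — Series combination: Z_total = R + L = 64.7 + j3.326 Ω = 64.79∠2.9° Ω.
Step 4 — Source phasor: V = 250∠109.4° V = -83.04 + j235.8 V.
Step 5 — Current: I = V / Z = -1.093 + j3.701 A = 3.859∠106.5° A.
Step 6 — Complex power: S = V·I* = 963.5 + j49.52 VA.
Step 7 — Real power: P = Re(S) = 963.5 W.
Step 8 — Reactive power: Q = Im(S) = 49.52 VAR.
Step 9 — Apparent power: |S| = 964.7 VA.
Step 10 — Power factor: PF = P/|S| = 0.9987 (lagging).

(a) P = 963.5 W  (b) Q = 49.52 VAR  (c) S = 964.7 VA  (d) PF = 0.9987 (lagging)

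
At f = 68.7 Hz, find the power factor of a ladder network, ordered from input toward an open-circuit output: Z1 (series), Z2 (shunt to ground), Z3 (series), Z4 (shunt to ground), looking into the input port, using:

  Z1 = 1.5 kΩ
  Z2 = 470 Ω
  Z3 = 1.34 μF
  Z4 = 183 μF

Step 1 — Angular frequency: ω = 2π·f = 2π·68.7 = 431.7 rad/s.
Step 2 — Component impedances:
  Z1: Z = R = 1500 Ω
  Z2: Z = R = 470 Ω
  Z3: Z = 1/(jωC) = -j/(ω·C) = 0 - j1729 Ω
  Z4: Z = 1/(jωC) = -j/(ω·C) = 0 - j12.66 Ω
Step 3 — Ladder network (open output): work backward from the far end, alternating series and parallel combinations. Z_in = 1938 - j118.2 Ω = 1942∠-3.5° Ω.
Step 4 — Power factor: PF = cos(φ) = Re(Z)/|Z| = 1938.1/1941.7 = 0.9981.
Step 5 — Type: Im(Z) = -118.2 ⇒ leading (phase φ = -3.5°).

PF = 0.9981 (leading, φ = -3.5°)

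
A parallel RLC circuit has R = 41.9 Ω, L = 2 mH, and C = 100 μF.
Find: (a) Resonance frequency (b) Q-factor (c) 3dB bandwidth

Step 1 — Resonance: ω₀ = 1/√(LC) = 1/√(0.002·0.0001) = 2236 rad/s.
Step 2 — f₀ = ω₀/(2π) = 355.9 Hz.
Step 3 — Parallel Q: Q = R/(ω₀L) = 41.9/(2236·0.002) = 9.369.
Step 4 — Bandwidth: Δω = ω₀/Q = 238.7 rad/s; BW = Δω/(2π) = 37.98 Hz.

(a) f₀ = 355.9 Hz  (b) Q = 9.369  (c) BW = 37.98 Hz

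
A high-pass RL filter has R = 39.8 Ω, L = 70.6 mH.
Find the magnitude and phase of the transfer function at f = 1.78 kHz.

Step 1 — Angular frequency: ω = 2π·1780 = 1.118e+04 rad/s.
Step 2 — Transfer function: H(jω) = jωL/(R + jωL).
Step 3 — Numerator jωL = j·789.6; denominator R + jωL = 39.8 + j789.6.
Step 4 — H = 0.9975 + j0.05028.
Step 5 — Magnitude: |H| = 0.9987 (-0.0 dB); phase: φ = 2.9°.

|H| = 0.9987 (-0.0 dB), φ = 2.9°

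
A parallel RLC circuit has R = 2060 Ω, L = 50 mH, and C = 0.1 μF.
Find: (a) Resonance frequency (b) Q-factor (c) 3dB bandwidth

Step 1 — Resonance: ω₀ = 1/√(LC) = 1/√(0.05·1e-07) = 1.414e+04 rad/s.
Step 2 — f₀ = ω₀/(2π) = 2251 Hz.
Step 3 — Parallel Q: Q = R/(ω₀L) = 2060/(1.414e+04·0.05) = 2.913.
Step 4 — Bandwidth: Δω = ω₀/Q = 4854 rad/s; BW = Δω/(2π) = 772.6 Hz.

(a) f₀ = 2251 Hz  (b) Q = 2.913  (c) BW = 772.6 Hz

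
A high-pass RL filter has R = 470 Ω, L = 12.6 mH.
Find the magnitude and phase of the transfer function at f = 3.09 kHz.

Step 1 — Angular frequency: ω = 2π·3090 = 1.942e+04 rad/s.
Step 2 — Transfer function: H(jω) = jωL/(R + jωL).
Step 3 — Numerator jωL = j·244.6; denominator R + jωL = 470 + j244.6.
Step 4 — H = 0.2132 + j0.4095.
Step 5 — Magnitude: |H| = 0.4617 (-6.7 dB); phase: φ = 62.5°.

|H| = 0.4617 (-6.7 dB), φ = 62.5°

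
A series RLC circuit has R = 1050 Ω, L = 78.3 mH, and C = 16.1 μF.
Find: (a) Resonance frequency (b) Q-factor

Step 1 — Resonance condition Im(Z)=0 gives ω₀ = 1/√(LC).
Step 2 — ω₀ = 1/√(0.0783·1.61e-05) = 890.6 rad/s.
Step 3 — f₀ = ω₀/(2π) = 141.8 Hz.
Step 4 — Series Q: Q = ω₀L/R = 890.6·0.0783/1050 = 0.06642.

(a) f₀ = 141.8 Hz  (b) Q = 0.06642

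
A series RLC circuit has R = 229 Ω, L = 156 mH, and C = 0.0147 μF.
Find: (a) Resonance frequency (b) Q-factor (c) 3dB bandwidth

Step 1 — Resonance: ω₀ = 1/√(LC) = 1/√(0.156·1.47e-08) = 2.088e+04 rad/s.
Step 2 — f₀ = ω₀/(2π) = 3324 Hz.
Step 3 — Series Q: Q = ω₀L/R = 2.088e+04·0.156/229 = 14.23.
Step 4 — Bandwidth: Δω = ω₀/Q = 1468 rad/s; BW = Δω/(2π) = 233.6 Hz.

(a) f₀ = 3324 Hz  (b) Q = 14.23  (c) BW = 233.6 Hz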